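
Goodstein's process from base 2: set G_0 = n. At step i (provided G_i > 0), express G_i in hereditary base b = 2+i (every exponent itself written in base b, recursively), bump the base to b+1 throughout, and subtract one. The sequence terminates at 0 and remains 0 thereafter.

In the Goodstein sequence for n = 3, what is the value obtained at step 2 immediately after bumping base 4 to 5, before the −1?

G_0=3  [base 2] 2 + 1  →[2↦3]→  3 + 1 = 4  −1 ⇒ G_1=3
G_1=3  [base 3] 3  →[3↦4]→  4 = 4  −1 ⇒ G_2=3
G_2=3  [base 4] 3  →[4↦5]→  3 = 3  −1 ⇒ G_3=2

3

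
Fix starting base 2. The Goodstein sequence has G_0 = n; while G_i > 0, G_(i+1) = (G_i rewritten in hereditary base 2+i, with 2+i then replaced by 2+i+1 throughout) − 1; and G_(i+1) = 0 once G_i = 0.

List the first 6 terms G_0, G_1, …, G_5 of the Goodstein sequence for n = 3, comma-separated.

step 0: 3 = 2 + 1; sub 3 for 2: 3 + 1; = 4; G_1 = 4−1 = 3
step 1: 3 = 3; sub 4 for 3: 4; = 4; G_2 = 4−1 = 3
step 2: 3 = 3; sub 5 for 4: 3; = 3; G_3 = 3−1 = 2
step 3: 2 = 2; sub 6 for 5: 2; = 2; G_4 = 2−1 = 1
step 4: 1 = 1; sub 7 for 6: 1; = 1; G_5 = 1−1 = 0

3, 3, 3, 2, 1, 0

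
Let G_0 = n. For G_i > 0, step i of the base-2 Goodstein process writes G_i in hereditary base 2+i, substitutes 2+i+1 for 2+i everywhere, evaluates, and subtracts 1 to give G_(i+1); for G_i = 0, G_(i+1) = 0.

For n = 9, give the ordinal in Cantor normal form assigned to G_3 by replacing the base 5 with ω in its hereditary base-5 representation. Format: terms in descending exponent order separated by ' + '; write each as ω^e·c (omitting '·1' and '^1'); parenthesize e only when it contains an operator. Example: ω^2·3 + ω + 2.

ω^ω·3 + ω^3·3 + ω^2·3 + ω·3 + 2

(0) 9|_2 = 2^(2 + 1) + 1 ↦ 3^(3 + 1) + 1|_3 = 82 ⇒ 81
(1) 81|_3 = 3^(3 + 1) ↦ 4^(4 + 1)|_4 = 1024 ⇒ 1023
(2) 1023|_4 = 3·4^4 + 3·4^3 + 3·4^2 + 3·4 + 3 ↦ 3·5^5 + 3·5^3 + 3·5^2 + 3·5 + 3|_5 = 9843 ⇒ 9842
(3) 9842|_5 = 3·5^5 + 3·5^3 + 3·5^2 + 3·5 + 2 ↦ 3·6^6 + 3·6^3 + 3·6^2 + 3·6 + 2|_6 = 140744 ⇒ 140743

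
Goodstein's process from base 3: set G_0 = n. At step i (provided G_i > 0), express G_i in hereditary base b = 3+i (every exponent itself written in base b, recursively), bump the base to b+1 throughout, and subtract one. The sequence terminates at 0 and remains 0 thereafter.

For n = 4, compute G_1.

4

[0] 4 ≡ 3 + 1 (base 3). Lift 4: 5. −1: 4.
[1] 4 ≡ 4 (base 4). Lift 5: 5. −1: 4.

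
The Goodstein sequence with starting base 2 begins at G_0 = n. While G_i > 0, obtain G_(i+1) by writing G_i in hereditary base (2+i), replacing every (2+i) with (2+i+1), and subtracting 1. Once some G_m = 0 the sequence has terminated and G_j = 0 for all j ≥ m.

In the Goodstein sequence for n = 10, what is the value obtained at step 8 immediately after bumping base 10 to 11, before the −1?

1426559238831

step 0: 10 = 2^(2 + 1) + 2; sub 3 for 2: 3^(3 + 1) + 3; = 84; G_1 = 84−1 = 83
step 1: 83 = 3^(3 + 1) + 2; sub 4 for 3: 4^(4 + 1) + 2; = 1026; G_2 = 1026−1 = 1025
step 2: 1025 = 4^(4 + 1) + 1; sub 5 for 4: 5^(5 + 1) + 1; = 15626; G_3 = 15626−1 = 15625
step 3: 15625 = 5^(5 + 1); sub 6 for 5: 6^(6 + 1); = 279936; G_4 = 279936−1 = 279935
step 4: 279935 = 5·6^6 + 5·6^5 + 5·6^4 + 5·6^3 + 5·6^2 + 5·6 + 5; sub 7 for 6: 5·7^7 + 5·7^5 + 5·7^4 + 5·7^3 + 5·7^2 + 5·7 + 5; = 4215755; G_5 = 4215755−1 = 4215754
step 5: 4215754 = 5·7^7 + 5·7^5 + 5·7^4 + 5·7^3 + 5·7^2 + 5·7 + 4; sub 8 for 7: 5·8^8 + 5·8^5 + 5·8^4 + 5·8^3 + 5·8^2 + 5·8 + 4; = 84073324; G_6 = 84073324−1 = 84073323
step 6: 84073323 = 5·8^8 + 5·8^5 + 5·8^4 + 5·8^3 + 5·8^2 + 5·8 + 3; sub 9 for 8: 5·9^9 + 5·9^5 + 5·9^4 + 5·9^3 + 5·9^2 + 5·9 + 3; = 1937434593; G_7 = 1937434593−1 = 1937434592
step 7: 1937434592 = 5·9^9 + 5·9^5 + 5·9^4 + 5·9^3 + 5·9^2 + 5·9 + 2; sub 10 for 9: 5·10^10 + 5·10^5 + 5·10^4 + 5·10^3 + 5·10^2 + 5·10 + 2; = 50000555552; G_8 = 50000555552−1 = 50000555551
step 8: 50000555551 = 5·10^10 + 5·10^5 + 5·10^4 + 5·10^3 + 5·10^2 + 5·10 + 1; sub 11 for 10: 5·11^11 + 5·11^5 + 5·11^4 + 5·11^3 + 5·11^2 + 5·11 + 1; = 1426559238831; G_9 = 1426559238831−1 = 1426559238830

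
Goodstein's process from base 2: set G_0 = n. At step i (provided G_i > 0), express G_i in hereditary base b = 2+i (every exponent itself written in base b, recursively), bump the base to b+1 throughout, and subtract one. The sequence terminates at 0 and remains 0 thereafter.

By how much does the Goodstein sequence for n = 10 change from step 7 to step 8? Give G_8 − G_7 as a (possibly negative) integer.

base 2: 10 = 2^(2 + 1) + 2; at 3: 3^(3 + 1) + 3 = 84; next = 83
base 3: 83 = 3^(3 + 1) + 2; at 4: 4^(4 + 1) + 2 = 1026; next = 1025
base 4: 1025 = 4^(4 + 1) + 1; at 5: 5^(5 + 1) + 1 = 15626; next = 15625
base 5: 15625 = 5^(5 + 1); at 6: 6^(6 + 1) = 279936; next = 279935
base 6: 279935 = 5·6^6 + 5·6^5 + 5·6^4 + 5·6^3 + 5·6^2 + 5·6 + 5; at 7: 5·7^7 + 5·7^5 + 5·7^4 + 5·7^3 + 5·7^2 + 5·7 + 5 = 4215755; next = 4215754
base 7: 4215754 = 5·7^7 + 5·7^5 + 5·7^4 + 5·7^3 + 5·7^2 + 5·7 + 4; at 8: 5·8^8 + 5·8^5 + 5·8^4 + 5·8^3 + 5·8^2 + 5·8 + 4 = 84073324; next = 84073323
base 8: 84073323 = 5·8^8 + 5·8^5 + 5·8^4 + 5·8^3 + 5·8^2 + 5·8 + 3; at 9: 5·9^9 + 5·9^5 + 5·9^4 + 5·9^3 + 5·9^2 + 5·9 + 3 = 1937434593; next = 1937434592
base 9: 1937434592 = 5·9^9 + 5·9^5 + 5·9^4 + 5·9^3 + 5·9^2 + 5·9 + 2; at 10: 5·10^10 + 5·10^5 + 5·10^4 + 5·10^3 + 5·10^2 + 5·10 + 2 = 50000555552; next = 50000555551

48063120959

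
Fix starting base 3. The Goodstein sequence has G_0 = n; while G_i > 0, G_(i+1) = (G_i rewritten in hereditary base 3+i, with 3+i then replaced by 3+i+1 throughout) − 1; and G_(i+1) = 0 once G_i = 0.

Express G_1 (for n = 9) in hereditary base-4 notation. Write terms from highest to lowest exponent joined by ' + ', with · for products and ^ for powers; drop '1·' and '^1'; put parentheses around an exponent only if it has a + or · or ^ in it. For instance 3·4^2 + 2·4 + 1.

3·4 + 3

i=0: 9 = 3^2 (b=3); 3→4: 4^2 = 16; 16−1 = 15
i=1: 15 = 3·4 + 3 (b=4); 4→5: 3·5 + 3 = 18; 18−1 = 17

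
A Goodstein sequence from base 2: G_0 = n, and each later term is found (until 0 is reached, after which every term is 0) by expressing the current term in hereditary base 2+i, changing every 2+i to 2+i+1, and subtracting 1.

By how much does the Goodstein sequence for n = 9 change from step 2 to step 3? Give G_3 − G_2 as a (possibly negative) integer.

8819

G_0 = 9. HB_2(9) = 2^(2 + 1) + 1. Bump = 82. G_1 = 81.
G_1 = 81. HB_3(81) = 3^(3 + 1). Bump = 1024. G_2 = 1023.
G_2 = 1023. HB_4(1023) = 3·4^4 + 3·4^3 + 3·4^2 + 3·4 + 3. Bump = 9843. G_3 = 9842.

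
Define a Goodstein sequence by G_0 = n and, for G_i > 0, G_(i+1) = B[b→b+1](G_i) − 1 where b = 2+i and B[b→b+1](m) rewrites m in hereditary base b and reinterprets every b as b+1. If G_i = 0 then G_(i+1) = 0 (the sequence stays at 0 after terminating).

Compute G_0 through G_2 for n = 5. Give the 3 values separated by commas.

5, 27, 255

base 2: 5 = 2^2 + 1; at 3: 3^3 + 1 = 28; next = 27
base 3: 27 = 3^3; at 4: 4^4 = 256; next = 255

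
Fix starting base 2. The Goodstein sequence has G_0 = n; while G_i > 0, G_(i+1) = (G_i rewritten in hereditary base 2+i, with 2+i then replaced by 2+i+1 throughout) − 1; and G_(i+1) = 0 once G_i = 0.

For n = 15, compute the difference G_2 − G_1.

1172

i=0: 15 = 2^(2 + 1) + 2^2 + 2 + 1 (b=2); 2→3: 3^(3 + 1) + 3^3 + 3 + 1 = 112; 112−1 = 111
i=1: 111 = 3^(3 + 1) + 3^3 + 3 (b=3); 3→4: 4^(4 + 1) + 4^4 + 4 = 1284; 1284−1 = 1283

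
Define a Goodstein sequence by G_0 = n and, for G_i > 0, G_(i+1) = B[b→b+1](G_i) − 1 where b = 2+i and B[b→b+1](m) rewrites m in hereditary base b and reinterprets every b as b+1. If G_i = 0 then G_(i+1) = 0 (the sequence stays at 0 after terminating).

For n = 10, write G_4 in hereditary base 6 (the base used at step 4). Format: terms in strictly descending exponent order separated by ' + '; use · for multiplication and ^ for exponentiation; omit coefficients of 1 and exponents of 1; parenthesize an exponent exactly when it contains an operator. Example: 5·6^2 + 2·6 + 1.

5·6^6 + 5·6^5 + 5·6^4 + 5·6^3 + 5·6^2 + 5·6 + 5

10 —HB2→ 2^(2 + 1) + 2 —bump→ 3^(3 + 1) + 3 = 84 —(−1)→ 83
83 —HB3→ 3^(3 + 1) + 2 —bump→ 4^(4 + 1) + 2 = 1026 —(−1)→ 1025
1025 —HB4→ 4^(4 + 1) + 1 —bump→ 5^(5 + 1) + 1 = 15626 —(−1)→ 15625
15625 —HB5→ 5^(5 + 1) —bump→ 6^(6 + 1) = 279936 —(−1)→ 279935
279935 —HB6→ 5·6^6 + 5·6^5 + 5·6^4 + 5·6^3 + 5·6^2 + 5·6 + 5 —bump→ 5·7^7 + 5·7^5 + 5·7^4 + 5·7^3 + 5·7^2 + 5·7 + 5 = 4215755 —(−1)→ 4215754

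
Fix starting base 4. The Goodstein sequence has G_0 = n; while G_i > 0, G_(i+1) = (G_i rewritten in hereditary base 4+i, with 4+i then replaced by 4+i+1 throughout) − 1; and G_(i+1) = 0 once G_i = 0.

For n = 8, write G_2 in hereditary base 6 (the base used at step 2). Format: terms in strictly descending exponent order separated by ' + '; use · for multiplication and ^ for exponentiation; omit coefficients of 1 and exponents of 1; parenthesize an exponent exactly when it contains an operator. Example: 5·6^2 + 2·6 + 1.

[0] 8 ≡ 2·4 (base 4). Lift 5: 10. −1: 9.
[1] 9 ≡ 5 + 4 (base 5). Lift 6: 10. −1: 9.

6 + 3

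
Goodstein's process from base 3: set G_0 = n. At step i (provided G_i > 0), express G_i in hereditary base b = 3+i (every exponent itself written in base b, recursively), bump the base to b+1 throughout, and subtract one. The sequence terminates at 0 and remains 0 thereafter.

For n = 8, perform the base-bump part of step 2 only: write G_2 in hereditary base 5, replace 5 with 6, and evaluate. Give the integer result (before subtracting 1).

base 3: 8 = 2·3 + 2; at 4: 2·4 + 2 = 10; next = 9
base 4: 9 = 2·4 + 1; at 5: 2·5 + 1 = 11; next = 10

12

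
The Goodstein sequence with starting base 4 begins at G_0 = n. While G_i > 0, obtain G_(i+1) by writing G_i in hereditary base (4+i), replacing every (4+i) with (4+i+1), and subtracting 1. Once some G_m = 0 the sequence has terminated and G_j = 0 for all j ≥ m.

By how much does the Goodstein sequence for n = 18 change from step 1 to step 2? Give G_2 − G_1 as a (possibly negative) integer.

10

G_0 = 18. HB_4(18) = 4^2 + 2. Bump = 27. G_1 = 26.
G_1 = 26. HB_5(26) = 5^2 + 1. Bump = 37. G_2 = 36.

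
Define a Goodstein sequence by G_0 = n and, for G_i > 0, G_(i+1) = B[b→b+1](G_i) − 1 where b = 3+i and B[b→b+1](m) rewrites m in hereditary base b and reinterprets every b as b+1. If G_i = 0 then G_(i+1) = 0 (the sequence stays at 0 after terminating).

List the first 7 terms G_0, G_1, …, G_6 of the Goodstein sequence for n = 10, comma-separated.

10, 16, 24, 27, 30, 33, 36

G_0=10  [base 3] 3^2 + 1  →[3↦4]→  4^2 + 1 = 17  −1 ⇒ G_1=16
G_1=16  [base 4] 4^2  →[4↦5]→  5^2 = 25  −1 ⇒ G_2=24
G_2=24  [base 5] 4·5 + 4  →[5↦6]→  4·6 + 4 = 28  −1 ⇒ G_3=27
G_3=27  [base 6] 4·6 + 3  →[6↦7]→  4·7 + 3 = 31  −1 ⇒ G_4=30
G_4=30  [base 7] 4·7 + 2  →[7↦8]→  4·8 + 2 = 34  −1 ⇒ G_5=33
G_5=33  [base 8] 4·8 + 1  →[8↦9]→  4·9 + 1 = 37  −1 ⇒ G_6=36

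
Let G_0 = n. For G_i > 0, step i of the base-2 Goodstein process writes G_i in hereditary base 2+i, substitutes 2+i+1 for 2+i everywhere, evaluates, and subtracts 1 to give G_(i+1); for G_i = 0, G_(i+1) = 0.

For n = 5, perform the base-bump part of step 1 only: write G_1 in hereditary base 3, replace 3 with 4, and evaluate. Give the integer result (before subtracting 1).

G_0=5  [base 2] 2^2 + 1  →[2↦3]→  3^3 + 1 = 28  −1 ⇒ G_1=27
G_1=27  [base 3] 3^3  →[3↦4]→  4^4 = 256  −1 ⇒ G_2=255

256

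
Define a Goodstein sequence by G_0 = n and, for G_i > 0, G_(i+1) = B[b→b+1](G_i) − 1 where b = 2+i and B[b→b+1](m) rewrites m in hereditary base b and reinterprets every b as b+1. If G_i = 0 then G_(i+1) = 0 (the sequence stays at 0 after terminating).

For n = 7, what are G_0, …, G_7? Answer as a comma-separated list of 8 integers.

(0) 7|_2 = 2^2 + 2 + 1 ↦ 3^3 + 3 + 1|_3 = 31 ⇒ 30
(1) 30|_3 = 3^3 + 3 ↦ 4^4 + 4|_4 = 260 ⇒ 259
(2) 259|_4 = 4^4 + 3 ↦ 5^5 + 3|_5 = 3128 ⇒ 3127
(3) 3127|_5 = 5^5 + 2 ↦ 6^6 + 2|_6 = 46658 ⇒ 46657
(4) 46657|_6 = 6^6 + 1 ↦ 7^7 + 1|_7 = 823544 ⇒ 823543
(5) 823543|_7 = 7^7 ↦ 8^8|_8 = 16777216 ⇒ 16777215
(6) 16777215|_8 = 7·8^7 + 7·8^6 + 7·8^5 + 7·8^4 + 7·8^3 + 7·8^2 + 7·8 + 7 ↦ 7·9^7 + 7·9^6 + 7·9^5 + 7·9^4 + 7·9^3 + 7·9^2 + 7·9 + 7|_9 = 37665880 ⇒ 37665879

7, 30, 259, 3127, 46657, 823543, 16777215, 37665879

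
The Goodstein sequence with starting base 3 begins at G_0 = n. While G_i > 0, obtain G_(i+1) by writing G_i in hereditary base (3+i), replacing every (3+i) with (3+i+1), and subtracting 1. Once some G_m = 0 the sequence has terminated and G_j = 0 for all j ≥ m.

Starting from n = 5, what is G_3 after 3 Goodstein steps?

5

i=0: 5 = 3 + 2 (b=3); 3→4: 4 + 2 = 6; 6−1 = 5
i=1: 5 = 4 + 1 (b=4); 4→5: 5 + 1 = 6; 6−1 = 5
i=2: 5 = 5 (b=5); 5→6: 6 = 6; 6−1 = 5
i=3: 5 = 5 (b=6); 6→7: 5 = 5; 5−1 = 4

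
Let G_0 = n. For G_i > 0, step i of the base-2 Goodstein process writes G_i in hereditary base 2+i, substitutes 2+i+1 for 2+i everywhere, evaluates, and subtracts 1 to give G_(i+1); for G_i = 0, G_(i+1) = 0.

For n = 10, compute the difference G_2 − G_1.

942

step 0: 10 = 2^(2 + 1) + 2; sub 3 for 2: 3^(3 + 1) + 3; = 84; G_1 = 84−1 = 83
step 1: 83 = 3^(3 + 1) + 2; sub 4 for 3: 4^(4 + 1) + 2; = 1026; G_2 = 1026−1 = 1025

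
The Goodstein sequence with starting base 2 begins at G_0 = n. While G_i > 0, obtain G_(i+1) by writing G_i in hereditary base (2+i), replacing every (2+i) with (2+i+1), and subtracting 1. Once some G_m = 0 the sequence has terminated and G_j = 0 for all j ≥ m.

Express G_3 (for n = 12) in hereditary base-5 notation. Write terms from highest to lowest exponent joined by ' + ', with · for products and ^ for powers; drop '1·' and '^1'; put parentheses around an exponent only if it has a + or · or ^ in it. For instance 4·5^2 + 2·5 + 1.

5^(5 + 1) + 2·5^2 + 2·5

i=0: 12 = 2^(2 + 1) + 2^2 (b=2); 2→3: 3^(3 + 1) + 3^3 = 108; 108−1 = 107
i=1: 107 = 3^(3 + 1) + 2·3^2 + 2·3 + 2 (b=3); 3→4: 4^(4 + 1) + 2·4^2 + 2·4 + 2 = 1066; 1066−1 = 1065
i=2: 1065 = 4^(4 + 1) + 2·4^2 + 2·4 + 1 (b=4); 4→5: 5^(5 + 1) + 2·5^2 + 2·5 + 1 = 15686; 15686−1 = 15685
i=3: 15685 = 5^(5 + 1) + 2·5^2 + 2·5 (b=5); 5→6: 6^(6 + 1) + 2·6^2 + 2·6 = 280020; 280020−1 = 280019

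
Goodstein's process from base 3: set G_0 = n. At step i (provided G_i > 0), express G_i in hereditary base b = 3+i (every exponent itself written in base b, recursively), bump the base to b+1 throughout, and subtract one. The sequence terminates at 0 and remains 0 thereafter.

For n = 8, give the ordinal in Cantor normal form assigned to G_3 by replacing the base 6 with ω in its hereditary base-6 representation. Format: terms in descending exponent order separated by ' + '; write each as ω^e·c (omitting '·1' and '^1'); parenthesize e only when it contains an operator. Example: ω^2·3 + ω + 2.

(0) 8|_3 = 2·3 + 2 ↦ 2·4 + 2|_4 = 10 ⇒ 9
(1) 9|_4 = 2·4 + 1 ↦ 2·5 + 1|_5 = 11 ⇒ 10
(2) 10|_5 = 2·5 ↦ 2·6|_6 = 12 ⇒ 11

ω + 5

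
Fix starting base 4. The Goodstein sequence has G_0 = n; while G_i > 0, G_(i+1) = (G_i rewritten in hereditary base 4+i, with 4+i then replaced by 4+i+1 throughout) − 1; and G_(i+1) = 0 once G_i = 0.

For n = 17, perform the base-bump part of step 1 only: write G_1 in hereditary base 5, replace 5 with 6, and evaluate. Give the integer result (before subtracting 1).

17 —HB4→ 4^2 + 1 —bump→ 5^2 + 1 = 26 —(−1)→ 25
25 —HB5→ 5^2 —bump→ 6^2 = 36 —(−1)→ 35

36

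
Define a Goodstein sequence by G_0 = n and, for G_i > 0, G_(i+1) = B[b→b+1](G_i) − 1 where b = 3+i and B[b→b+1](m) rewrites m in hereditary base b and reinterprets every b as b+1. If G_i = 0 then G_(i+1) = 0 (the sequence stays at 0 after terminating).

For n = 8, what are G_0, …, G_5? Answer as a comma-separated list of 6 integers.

8, 9, 10, 11, 11, 11

(0) 8|_3 = 2·3 + 2 ↦ 2·4 + 2|_4 = 10 ⇒ 9
(1) 9|_4 = 2·4 + 1 ↦ 2·5 + 1|_5 = 11 ⇒ 10
(2) 10|_5 = 2·5 ↦ 2·6|_6 = 12 ⇒ 11
(3) 11|_6 = 6 + 5 ↦ 7 + 5|_7 = 12 ⇒ 11
(4) 11|_7 = 7 + 4 ↦ 8 + 4|_8 = 12 ⇒ 11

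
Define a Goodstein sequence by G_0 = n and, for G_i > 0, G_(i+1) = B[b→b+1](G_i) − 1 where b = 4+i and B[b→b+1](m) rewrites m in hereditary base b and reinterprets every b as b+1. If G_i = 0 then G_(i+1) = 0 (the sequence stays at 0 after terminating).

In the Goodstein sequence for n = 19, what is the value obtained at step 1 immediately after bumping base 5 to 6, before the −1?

38

G_0 = 19. HB_4(19) = 4^2 + 3. Bump = 28. G_1 = 27.
G_1 = 27. HB_5(27) = 5^2 + 2. Bump = 38. G_2 = 37.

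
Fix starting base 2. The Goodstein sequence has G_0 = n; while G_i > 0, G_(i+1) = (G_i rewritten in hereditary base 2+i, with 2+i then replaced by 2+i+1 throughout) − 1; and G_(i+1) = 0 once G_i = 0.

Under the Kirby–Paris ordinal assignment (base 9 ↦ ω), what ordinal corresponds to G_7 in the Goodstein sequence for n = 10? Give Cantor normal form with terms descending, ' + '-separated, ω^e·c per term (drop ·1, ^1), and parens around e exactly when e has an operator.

G_0=10  [base 2] 2^(2 + 1) + 2  →[2↦3]→  3^(3 + 1) + 3 = 84  −1 ⇒ G_1=83
G_1=83  [base 3] 3^(3 + 1) + 2  →[3↦4]→  4^(4 + 1) + 2 = 1026  −1 ⇒ G_2=1025
G_2=1025  [base 4] 4^(4 + 1) + 1  →[4↦5]→  5^(5 + 1) + 1 = 15626  −1 ⇒ G_3=15625
G_3=15625  [base 5] 5^(5 + 1)  →[5↦6]→  6^(6 + 1) = 279936  −1 ⇒ G_4=279935
G_4=279935  [base 6] 5·6^6 + 5·6^5 + 5·6^4 + 5·6^3 + 5·6^2 + 5·6 + 5  →[6↦7]→  5·7^7 + 5·7^5 + 5·7^4 + 5·7^3 + 5·7^2 + 5·7 + 5 = 4215755  −1 ⇒ G_5=4215754
G_5=4215754  [base 7] 5·7^7 + 5·7^5 + 5·7^4 + 5·7^3 + 5·7^2 + 5·7 + 4  →[7↦8]→  5·8^8 + 5·8^5 + 5·8^4 + 5·8^3 + 5·8^2 + 5·8 + 4 = 84073324  −1 ⇒ G_6=84073323
G_6=84073323  [base 8] 5·8^8 + 5·8^5 + 5·8^4 + 5·8^3 + 5·8^2 + 5·8 + 3  →[8↦9]→  5·9^9 + 5·9^5 + 5·9^4 + 5·9^3 + 5·9^2 + 5·9 + 3 = 1937434593  −1 ⇒ G_7=1937434592
G_7=1937434592  [base 9] 5·9^9 + 5·9^5 + 5·9^4 + 5·9^3 + 5·9^2 + 5·9 + 2  →[9↦10]→  5·10^10 + 5·10^5 + 5·10^4 + 5·10^3 + 5·10^2 + 5·10 + 2 = 50000555552  −1 ⇒ G_8=50000555551

ω^ω·5 + ω^5·5 + ω^4·5 + ω^3·5 + ω^2·5 + ω·5 + 2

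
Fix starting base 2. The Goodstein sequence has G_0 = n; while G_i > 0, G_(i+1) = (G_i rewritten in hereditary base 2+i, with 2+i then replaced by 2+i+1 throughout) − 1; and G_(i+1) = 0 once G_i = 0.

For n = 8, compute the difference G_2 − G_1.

473

[0] 8 ≡ 2^(2 + 1) (base 2). Lift 3: 81. −1: 80.
[1] 80 ≡ 2·3^3 + 2·3^2 + 2·3 + 2 (base 3). Lift 4: 554. −1: 553.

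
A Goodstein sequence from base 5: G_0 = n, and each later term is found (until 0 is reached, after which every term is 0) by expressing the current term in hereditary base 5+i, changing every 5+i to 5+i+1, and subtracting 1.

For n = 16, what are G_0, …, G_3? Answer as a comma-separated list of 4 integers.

16, 18, 20, 21

[0] 16 ≡ 3·5 + 1 (base 5). Lift 6: 19. −1: 18.
[1] 18 ≡ 3·6 (base 6). Lift 7: 21. −1: 20.
[2] 20 ≡ 2·7 + 6 (base 7). Lift 8: 22. −1: 21.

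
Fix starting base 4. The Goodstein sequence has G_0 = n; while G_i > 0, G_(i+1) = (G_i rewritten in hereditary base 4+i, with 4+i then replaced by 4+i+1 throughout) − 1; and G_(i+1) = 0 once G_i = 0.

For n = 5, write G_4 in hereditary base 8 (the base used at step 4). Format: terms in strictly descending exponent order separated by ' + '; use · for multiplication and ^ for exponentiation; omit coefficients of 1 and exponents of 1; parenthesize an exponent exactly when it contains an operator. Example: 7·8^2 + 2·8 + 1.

3

G_0 = 5. HB_4(5) = 4 + 1. Bump = 6. G_1 = 5.
G_1 = 5. HB_5(5) = 5. Bump = 6. G_2 = 5.
G_2 = 5. HB_6(5) = 5. Bump = 5. G_3 = 4.
G_3 = 4. HB_7(4) = 4. Bump = 4. G_4 = 3.
G_4 = 3. HB_8(3) = 3. Bump = 3. G_5 = 2.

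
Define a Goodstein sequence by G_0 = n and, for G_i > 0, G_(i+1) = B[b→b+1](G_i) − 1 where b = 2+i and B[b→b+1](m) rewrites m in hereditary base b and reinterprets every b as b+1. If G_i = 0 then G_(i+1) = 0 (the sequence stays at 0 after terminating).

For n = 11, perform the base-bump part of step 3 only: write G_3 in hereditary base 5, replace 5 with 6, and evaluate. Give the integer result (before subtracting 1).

279938

G_0 = 11. HB_2(11) = 2^(2 + 1) + 2 + 1. Bump = 85. G_1 = 84.
G_1 = 84. HB_3(84) = 3^(3 + 1) + 3. Bump = 1028. G_2 = 1027.
G_2 = 1027. HB_4(1027) = 4^(4 + 1) + 3. Bump = 15628. G_3 = 15627.
G_3 = 15627. HB_5(15627) = 5^(5 + 1) + 2. Bump = 279938. G_4 = 279937.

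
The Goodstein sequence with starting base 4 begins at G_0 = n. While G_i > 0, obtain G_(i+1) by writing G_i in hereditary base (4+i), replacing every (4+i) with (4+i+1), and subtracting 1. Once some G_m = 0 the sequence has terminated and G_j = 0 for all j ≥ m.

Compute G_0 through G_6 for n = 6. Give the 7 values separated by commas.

G_0=6  [base 4] 4 + 2  →[4↦5]→  5 + 2 = 7  −1 ⇒ G_1=6
G_1=6  [base 5] 5 + 1  →[5↦6]→  6 + 1 = 7  −1 ⇒ G_2=6
G_2=6  [base 6] 6  →[6↦7]→  7 = 7  −1 ⇒ G_3=6
G_3=6  [base 7] 6  →[7↦8]→  6 = 6  −1 ⇒ G_4=5
G_4=5  [base 8] 5  →[8↦9]→  5 = 5  −1 ⇒ G_5=4
G_5=4  [base 9] 4  →[9↦10]→  4 = 4  −1 ⇒ G_6=3

6, 6, 6, 6, 5, 4, 3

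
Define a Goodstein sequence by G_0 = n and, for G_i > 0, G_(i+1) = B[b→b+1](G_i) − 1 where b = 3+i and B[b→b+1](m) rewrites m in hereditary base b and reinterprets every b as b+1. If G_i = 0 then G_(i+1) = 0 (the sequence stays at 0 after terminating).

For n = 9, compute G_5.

23

[0] 9 ≡ 3^2 (base 3). Lift 4: 16. −1: 15.
[1] 15 ≡ 3·4 + 3 (base 4). Lift 5: 18. −1: 17.
[2] 17 ≡ 3·5 + 2 (base 5). Lift 6: 20. −1: 19.
[3] 19 ≡ 3·6 + 1 (base 6). Lift 7: 22. −1: 21.
[4] 21 ≡ 3·7 (base 7). Lift 8: 24. −1: 23.
[5] 23 ≡ 2·8 + 7 (base 8). Lift 9: 25. −1: 24.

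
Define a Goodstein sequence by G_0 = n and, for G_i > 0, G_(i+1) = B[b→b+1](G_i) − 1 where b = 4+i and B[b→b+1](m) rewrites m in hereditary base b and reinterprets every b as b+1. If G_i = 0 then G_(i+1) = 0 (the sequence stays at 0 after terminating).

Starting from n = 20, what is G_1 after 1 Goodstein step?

29

G_0=20  [base 4] 4^2 + 4  →[4↦5]→  5^2 + 5 = 30  −1 ⇒ G_1=29
G_1=29  [base 5] 5^2 + 4  →[5↦6]→  6^2 + 4 = 40  −1 ⇒ G_2=39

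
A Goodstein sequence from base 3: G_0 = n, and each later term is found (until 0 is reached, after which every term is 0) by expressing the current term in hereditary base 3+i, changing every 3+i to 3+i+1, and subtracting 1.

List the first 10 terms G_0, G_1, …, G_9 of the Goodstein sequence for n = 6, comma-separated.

G_0=6  [base 3] 2·3  →[3↦4]→  2·4 = 8  −1 ⇒ G_1=7
G_1=7  [base 4] 4 + 3  →[4↦5]→  5 + 3 = 8  −1 ⇒ G_2=7
G_2=7  [base 5] 5 + 2  →[5↦6]→  6 + 2 = 8  −1 ⇒ G_3=7
G_3=7  [base 6] 6 + 1  →[6↦7]→  7 + 1 = 8  −1 ⇒ G_4=7
G_4=7  [base 7] 7  →[7↦8]→  8 = 8  −1 ⇒ G_5=7
G_5=7  [base 8] 7  →[8↦9]→  7 = 7  −1 ⇒ G_6=6
G_6=6  [base 9] 6  →[9↦10]→  6 = 6  −1 ⇒ G_7=5
G_7=5  [base 10] 5  →[10↦11]→  5 = 5  −1 ⇒ G_8=4
G_8=4  [base 11] 4  →[11↦12]→  4 = 4  −1 ⇒ G_9=3

6, 7, 7, 7, 7, 7, 6, 5, 4, 3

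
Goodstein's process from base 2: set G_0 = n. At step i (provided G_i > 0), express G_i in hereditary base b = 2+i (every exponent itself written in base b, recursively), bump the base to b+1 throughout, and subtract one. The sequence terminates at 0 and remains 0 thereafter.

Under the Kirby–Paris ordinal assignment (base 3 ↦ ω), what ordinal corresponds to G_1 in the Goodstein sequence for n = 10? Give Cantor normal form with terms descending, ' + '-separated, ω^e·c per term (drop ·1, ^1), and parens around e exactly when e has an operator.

base 2: 10 = 2^(2 + 1) + 2; at 3: 3^(3 + 1) + 3 = 84; next = 83
base 3: 83 = 3^(3 + 1) + 2; at 4: 4^(4 + 1) + 2 = 1026; next = 1025

ω^(ω + 1) + 2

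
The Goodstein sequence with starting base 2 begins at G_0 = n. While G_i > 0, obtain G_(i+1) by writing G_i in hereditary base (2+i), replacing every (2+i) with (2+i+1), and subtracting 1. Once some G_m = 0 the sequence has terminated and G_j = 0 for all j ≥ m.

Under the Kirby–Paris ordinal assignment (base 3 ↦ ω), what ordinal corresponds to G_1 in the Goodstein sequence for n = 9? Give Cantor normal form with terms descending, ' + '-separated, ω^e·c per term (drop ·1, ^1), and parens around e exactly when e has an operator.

base 2: 9 = 2^(2 + 1) + 1; at 3: 3^(3 + 1) + 1 = 82; next = 81
base 3: 81 = 3^(3 + 1); at 4: 4^(4 + 1) = 1024; next = 1023

ω^(ω + 1)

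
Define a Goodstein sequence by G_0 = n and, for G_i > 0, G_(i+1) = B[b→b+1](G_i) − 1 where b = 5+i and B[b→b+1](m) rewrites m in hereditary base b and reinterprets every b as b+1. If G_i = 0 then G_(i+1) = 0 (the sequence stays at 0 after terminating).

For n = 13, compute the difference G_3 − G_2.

base 5: 13 = 2·5 + 3; at 6: 2·6 + 3 = 15; next = 14
base 6: 14 = 2·6 + 2; at 7: 2·7 + 2 = 16; next = 15
base 7: 15 = 2·7 + 1; at 8: 2·8 + 1 = 17; next = 16

1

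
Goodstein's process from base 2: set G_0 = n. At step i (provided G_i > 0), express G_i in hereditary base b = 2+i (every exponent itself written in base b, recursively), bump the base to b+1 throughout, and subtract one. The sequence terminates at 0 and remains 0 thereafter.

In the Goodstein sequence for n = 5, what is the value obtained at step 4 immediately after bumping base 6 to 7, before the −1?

1198

[0] 5 ≡ 2^2 + 1 (base 2). Lift 3: 28. −1: 27.
[1] 27 ≡ 3^3 (base 3). Lift 4: 256. −1: 255.
[2] 255 ≡ 3·4^3 + 3·4^2 + 3·4 + 3 (base 4). Lift 5: 468. −1: 467.
[3] 467 ≡ 3·5^3 + 3·5^2 + 3·5 + 2 (base 5). Lift 6: 776. −1: 775.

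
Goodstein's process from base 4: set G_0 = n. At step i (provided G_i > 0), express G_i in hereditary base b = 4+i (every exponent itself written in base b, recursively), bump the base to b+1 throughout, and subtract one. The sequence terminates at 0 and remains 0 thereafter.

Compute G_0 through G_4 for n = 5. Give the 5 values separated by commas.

5, 5, 5, 4, 3

G_0 = 5. HB_4(5) = 4 + 1. Bump = 6. G_1 = 5.
G_1 = 5. HB_5(5) = 5. Bump = 6. G_2 = 5.
G_2 = 5. HB_6(5) = 5. Bump = 5. G_3 = 4.
G_3 = 4. HB_7(4) = 4. Bump = 4. G_4 = 3.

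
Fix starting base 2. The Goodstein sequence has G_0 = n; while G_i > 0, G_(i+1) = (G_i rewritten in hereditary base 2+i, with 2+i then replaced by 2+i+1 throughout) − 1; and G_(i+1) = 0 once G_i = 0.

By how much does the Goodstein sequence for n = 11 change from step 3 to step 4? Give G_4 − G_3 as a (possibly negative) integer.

(0) 11|_2 = 2^(2 + 1) + 2 + 1 ↦ 3^(3 + 1) + 3 + 1|_3 = 85 ⇒ 84
(1) 84|_3 = 3^(3 + 1) + 3 ↦ 4^(4 + 1) + 4|_4 = 1028 ⇒ 1027
(2) 1027|_4 = 4^(4 + 1) + 3 ↦ 5^(5 + 1) + 3|_5 = 15628 ⇒ 15627
(3) 15627|_5 = 5^(5 + 1) + 2 ↦ 6^(6 + 1) + 2|_6 = 279938 ⇒ 279937

264310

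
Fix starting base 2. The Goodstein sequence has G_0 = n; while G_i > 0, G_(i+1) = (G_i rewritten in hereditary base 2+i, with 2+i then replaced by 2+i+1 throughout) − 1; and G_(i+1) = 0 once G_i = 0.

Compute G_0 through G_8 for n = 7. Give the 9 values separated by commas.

base 2: 7 = 2^2 + 2 + 1; at 3: 3^3 + 3 + 1 = 31; next = 30
base 3: 30 = 3^3 + 3; at 4: 4^4 + 4 = 260; next = 259
base 4: 259 = 4^4 + 3; at 5: 5^5 + 3 = 3128; next = 3127
base 5: 3127 = 5^5 + 2; at 6: 6^6 + 2 = 46658; next = 46657
base 6: 46657 = 6^6 + 1; at 7: 7^7 + 1 = 823544; next = 823543
base 7: 823543 = 7^7; at 8: 8^8 = 16777216; next = 16777215
base 8: 16777215 = 7·8^7 + 7·8^6 + 7·8^5 + 7·8^4 + 7·8^3 + 7·8^2 + 7·8 + 7; at 9: 7·9^7 + 7·9^6 + 7·9^5 + 7·9^4 + 7·9^3 + 7·9^2 + 7·9 + 7 = 37665880; next = 37665879
base 9: 37665879 = 7·9^7 + 7·9^6 + 7·9^5 + 7·9^4 + 7·9^3 + 7·9^2 + 7·9 + 6; at 10: 7·10^7 + 7·10^6 + 7·10^5 + 7·10^4 + 7·10^3 + 7·10^2 + 7·10 + 6 = 77777776; next = 77777775

7, 30, 259, 3127, 46657, 823543, 16777215, 37665879, 77777775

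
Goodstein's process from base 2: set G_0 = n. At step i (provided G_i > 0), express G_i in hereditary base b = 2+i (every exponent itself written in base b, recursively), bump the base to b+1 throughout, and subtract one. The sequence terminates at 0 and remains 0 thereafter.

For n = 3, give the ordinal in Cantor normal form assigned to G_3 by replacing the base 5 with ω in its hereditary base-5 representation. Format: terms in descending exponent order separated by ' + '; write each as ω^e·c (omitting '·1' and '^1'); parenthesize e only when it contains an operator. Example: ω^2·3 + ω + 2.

i=0: 3 = 2 + 1 (b=2); 2→3: 3 + 1 = 4; 4−1 = 3
i=1: 3 = 3 (b=3); 3→4: 4 = 4; 4−1 = 3
i=2: 3 = 3 (b=4); 4→5: 3 = 3; 3−1 = 2
i=3: 2 = 2 (b=5); 5→6: 2 = 2; 2−1 = 1

2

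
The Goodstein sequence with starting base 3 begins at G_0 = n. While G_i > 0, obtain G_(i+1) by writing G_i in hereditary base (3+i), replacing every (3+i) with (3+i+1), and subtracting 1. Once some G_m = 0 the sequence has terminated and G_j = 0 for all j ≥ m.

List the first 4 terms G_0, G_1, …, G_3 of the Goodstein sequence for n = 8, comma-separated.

base 3: 8 = 2·3 + 2; at 4: 2·4 + 2 = 10; next = 9
base 4: 9 = 2·4 + 1; at 5: 2·5 + 1 = 11; next = 10
base 5: 10 = 2·5; at 6: 2·6 = 12; next = 11

8, 9, 10, 11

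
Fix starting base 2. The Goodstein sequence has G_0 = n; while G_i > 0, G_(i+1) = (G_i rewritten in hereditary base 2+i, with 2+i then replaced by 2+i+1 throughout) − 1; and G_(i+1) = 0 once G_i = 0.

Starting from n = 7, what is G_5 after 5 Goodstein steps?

823543

G_0 = 7. HB_2(7) = 2^2 + 2 + 1. Bump = 31. G_1 = 30.
G_1 = 30. HB_3(30) = 3^3 + 3. Bump = 260. G_2 = 259.
G_2 = 259. HB_4(259) = 4^4 + 3. Bump = 3128. G_3 = 3127.
G_3 = 3127. HB_5(3127) = 5^5 + 2. Bump = 46658. G_4 = 46657.
G_4 = 46657. HB_6(46657) = 6^6 + 1. Bump = 823544. G_5 = 823543.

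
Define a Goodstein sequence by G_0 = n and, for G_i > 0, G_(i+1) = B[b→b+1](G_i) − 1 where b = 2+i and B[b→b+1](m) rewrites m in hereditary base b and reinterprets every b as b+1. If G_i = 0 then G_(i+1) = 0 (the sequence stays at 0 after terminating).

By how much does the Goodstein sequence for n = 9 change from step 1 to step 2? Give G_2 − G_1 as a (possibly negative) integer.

942

i=0: 9 = 2^(2 + 1) + 1 (b=2); 2→3: 3^(3 + 1) + 1 = 82; 82−1 = 81
i=1: 81 = 3^(3 + 1) (b=3); 3→4: 4^(4 + 1) = 1024; 1024−1 = 1023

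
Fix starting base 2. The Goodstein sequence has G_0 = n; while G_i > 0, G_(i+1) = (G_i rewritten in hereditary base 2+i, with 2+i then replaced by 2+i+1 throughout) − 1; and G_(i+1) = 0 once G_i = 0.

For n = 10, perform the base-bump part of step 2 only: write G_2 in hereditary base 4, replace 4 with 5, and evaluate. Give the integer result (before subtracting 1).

base 2: 10 = 2^(2 + 1) + 2; at 3: 3^(3 + 1) + 3 = 84; next = 83
base 3: 83 = 3^(3 + 1) + 2; at 4: 4^(4 + 1) + 2 = 1026; next = 1025
base 4: 1025 = 4^(4 + 1) + 1; at 5: 5^(5 + 1) + 1 = 15626; next = 15625

15626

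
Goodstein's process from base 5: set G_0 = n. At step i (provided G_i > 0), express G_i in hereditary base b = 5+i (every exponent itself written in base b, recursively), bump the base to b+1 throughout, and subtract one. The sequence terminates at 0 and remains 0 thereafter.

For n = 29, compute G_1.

39

step 0: 29 = 5^2 + 4; sub 6 for 5: 6^2 + 4; = 40; G_1 = 40−1 = 39
step 1: 39 = 6^2 + 3; sub 7 for 6: 7^2 + 3; = 52; G_2 = 52−1 = 51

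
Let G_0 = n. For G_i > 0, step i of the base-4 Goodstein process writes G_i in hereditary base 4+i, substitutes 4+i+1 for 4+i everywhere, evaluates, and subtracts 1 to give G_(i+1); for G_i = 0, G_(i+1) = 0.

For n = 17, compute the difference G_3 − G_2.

G_0 = 17. HB_4(17) = 4^2 + 1. Bump = 26. G_1 = 25.
G_1 = 25. HB_5(25) = 5^2. Bump = 36. G_2 = 35.
G_2 = 35. HB_6(35) = 5·6 + 5. Bump = 40. G_3 = 39.

4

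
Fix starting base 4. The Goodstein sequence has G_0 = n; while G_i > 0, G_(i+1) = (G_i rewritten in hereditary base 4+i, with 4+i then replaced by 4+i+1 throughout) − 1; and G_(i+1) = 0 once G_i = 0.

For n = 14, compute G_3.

i=0: 14 = 3·4 + 2 (b=4); 4→5: 3·5 + 2 = 17; 17−1 = 16
i=1: 16 = 3·5 + 1 (b=5); 5→6: 3·6 + 1 = 19; 19−1 = 18
i=2: 18 = 3·6 (b=6); 6→7: 3·7 = 21; 21−1 = 20

20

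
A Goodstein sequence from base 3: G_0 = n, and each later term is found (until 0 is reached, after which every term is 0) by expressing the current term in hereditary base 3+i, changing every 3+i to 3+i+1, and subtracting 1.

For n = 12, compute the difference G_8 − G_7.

6

[0] 12 ≡ 3^2 + 3 (base 3). Lift 4: 20. −1: 19.
[1] 19 ≡ 4^2 + 3 (base 4). Lift 5: 28. −1: 27.
[2] 27 ≡ 5^2 + 2 (base 5). Lift 6: 38. −1: 37.
[3] 37 ≡ 6^2 + 1 (base 6). Lift 7: 50. −1: 49.
[4] 49 ≡ 7^2 (base 7). Lift 8: 64. −1: 63.
[5] 63 ≡ 7·8 + 7 (base 8). Lift 9: 70. −1: 69.
[6] 69 ≡ 7·9 + 6 (base 9). Lift 10: 76. −1: 75.
[7] 75 ≡ 7·10 + 5 (base 10). Lift 11: 82. −1: 81.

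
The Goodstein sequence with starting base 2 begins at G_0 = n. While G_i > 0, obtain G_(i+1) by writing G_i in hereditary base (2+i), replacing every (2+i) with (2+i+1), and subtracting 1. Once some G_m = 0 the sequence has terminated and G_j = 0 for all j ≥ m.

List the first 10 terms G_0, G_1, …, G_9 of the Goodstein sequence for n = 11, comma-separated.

(0) 11|_2 = 2^(2 + 1) + 2 + 1 ↦ 3^(3 + 1) + 3 + 1|_3 = 85 ⇒ 84
(1) 84|_3 = 3^(3 + 1) + 3 ↦ 4^(4 + 1) + 4|_4 = 1028 ⇒ 1027
(2) 1027|_4 = 4^(4 + 1) + 3 ↦ 5^(5 + 1) + 3|_5 = 15628 ⇒ 15627
(3) 15627|_5 = 5^(5 + 1) + 2 ↦ 6^(6 + 1) + 2|_6 = 279938 ⇒ 279937
(4) 279937|_6 = 6^(6 + 1) + 1 ↦ 7^(7 + 1) + 1|_7 = 5764802 ⇒ 5764801
(5) 5764801|_7 = 7^(7 + 1) ↦ 8^(8 + 1)|_8 = 134217728 ⇒ 134217727
(6) 134217727|_8 = 7·8^8 + 7·8^7 + 7·8^6 + 7·8^5 + 7·8^4 + 7·8^3 + 7·8^2 + 7·8 + 7 ↦ 7·9^9 + 7·9^7 + 7·9^6 + 7·9^5 + 7·9^4 + 7·9^3 + 7·9^2 + 7·9 + 7|_9 = 2749609303 ⇒ 2749609302
(7) 2749609302|_9 = 7·9^9 + 7·9^7 + 7·9^6 + 7·9^5 + 7·9^4 + 7·9^3 + 7·9^2 + 7·9 + 6 ↦ 7·10^10 + 7·10^7 + 7·10^6 + 7·10^5 + 7·10^4 + 7·10^3 + 7·10^2 + 7·10 + 6|_10 = 70077777776 ⇒ 70077777775
(8) 70077777775|_10 = 7·10^10 + 7·10^7 + 7·10^6 + 7·10^5 + 7·10^4 + 7·10^3 + 7·10^2 + 7·10 + 5 ↦ 7·11^11 + 7·11^7 + 7·11^6 + 7·11^5 + 7·11^4 + 7·11^3 + 7·11^2 + 7·11 + 5|_11 = 1997331745491 ⇒ 1997331745490

11, 84, 1027, 15627, 279937, 5764801, 134217727, 2749609302, 70077777775, 1997331745490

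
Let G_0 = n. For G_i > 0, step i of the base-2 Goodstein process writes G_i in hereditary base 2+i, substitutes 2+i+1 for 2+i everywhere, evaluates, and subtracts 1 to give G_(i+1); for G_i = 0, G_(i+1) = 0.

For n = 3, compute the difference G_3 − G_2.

base 2: 3 = 2 + 1; at 3: 3 + 1 = 4; next = 3
base 3: 3 = 3; at 4: 4 = 4; next = 3
base 4: 3 = 3; at 5: 3 = 3; next = 2

-1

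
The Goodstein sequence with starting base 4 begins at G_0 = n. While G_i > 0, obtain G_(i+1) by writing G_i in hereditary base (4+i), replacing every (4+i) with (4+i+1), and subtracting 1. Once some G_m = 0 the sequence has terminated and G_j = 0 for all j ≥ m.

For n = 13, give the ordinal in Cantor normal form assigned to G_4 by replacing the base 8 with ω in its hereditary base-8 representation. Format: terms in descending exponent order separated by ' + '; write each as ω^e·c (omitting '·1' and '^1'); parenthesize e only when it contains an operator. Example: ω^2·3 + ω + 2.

G_0=13  [base 4] 3·4 + 1  →[4↦5]→  3·5 + 1 = 16  −1 ⇒ G_1=15
G_1=15  [base 5] 3·5  →[5↦6]→  3·6 = 18  −1 ⇒ G_2=17
G_2=17  [base 6] 2·6 + 5  →[6↦7]→  2·7 + 5 = 19  −1 ⇒ G_3=18
G_3=18  [base 7] 2·7 + 4  →[7↦8]→  2·8 + 4 = 20  −1 ⇒ G_4=19
G_4=19  [base 8] 2·8 + 3  →[8↦9]→  2·9 + 3 = 21  −1 ⇒ G_5=20

ω·2 + 3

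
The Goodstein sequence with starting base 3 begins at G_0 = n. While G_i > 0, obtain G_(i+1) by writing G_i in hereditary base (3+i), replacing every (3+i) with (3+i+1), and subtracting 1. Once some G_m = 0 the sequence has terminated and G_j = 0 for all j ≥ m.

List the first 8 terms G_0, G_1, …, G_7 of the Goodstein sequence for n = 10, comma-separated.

i=0: 10 = 3^2 + 1 (b=3); 3→4: 4^2 + 1 = 17; 17−1 = 16
i=1: 16 = 4^2 (b=4); 4→5: 5^2 = 25; 25−1 = 24
i=2: 24 = 4·5 + 4 (b=5); 5→6: 4·6 + 4 = 28; 28−1 = 27
i=3: 27 = 4·6 + 3 (b=6); 6→7: 4·7 + 3 = 31; 31−1 = 30
i=4: 30 = 4·7 + 2 (b=7); 7→8: 4·8 + 2 = 34; 34−1 = 33
i=5: 33 = 4·8 + 1 (b=8); 8→9: 4·9 + 1 = 37; 37−1 = 36
i=6: 36 = 4·9 (b=9); 9→10: 4·10 = 40; 40−1 = 39

10, 16, 24, 27, 30, 33, 36, 39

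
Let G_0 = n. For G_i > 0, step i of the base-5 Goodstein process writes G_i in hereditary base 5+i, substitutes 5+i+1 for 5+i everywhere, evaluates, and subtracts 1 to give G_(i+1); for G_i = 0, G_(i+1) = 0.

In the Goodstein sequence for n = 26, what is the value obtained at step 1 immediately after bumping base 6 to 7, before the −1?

[0] 26 ≡ 5^2 + 1 (base 5). Lift 6: 37. −1: 36.
[1] 36 ≡ 6^2 (base 6). Lift 7: 49. −1: 48.

49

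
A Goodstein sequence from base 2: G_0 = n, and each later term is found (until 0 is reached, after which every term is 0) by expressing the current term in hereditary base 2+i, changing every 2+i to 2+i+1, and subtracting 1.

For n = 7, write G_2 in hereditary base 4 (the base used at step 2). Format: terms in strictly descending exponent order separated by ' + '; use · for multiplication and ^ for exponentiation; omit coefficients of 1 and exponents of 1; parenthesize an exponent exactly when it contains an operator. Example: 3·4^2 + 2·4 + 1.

4^4 + 3

base 2: 7 = 2^2 + 2 + 1; at 3: 3^3 + 3 + 1 = 31; next = 30
base 3: 30 = 3^3 + 3; at 4: 4^4 + 4 = 260; next = 259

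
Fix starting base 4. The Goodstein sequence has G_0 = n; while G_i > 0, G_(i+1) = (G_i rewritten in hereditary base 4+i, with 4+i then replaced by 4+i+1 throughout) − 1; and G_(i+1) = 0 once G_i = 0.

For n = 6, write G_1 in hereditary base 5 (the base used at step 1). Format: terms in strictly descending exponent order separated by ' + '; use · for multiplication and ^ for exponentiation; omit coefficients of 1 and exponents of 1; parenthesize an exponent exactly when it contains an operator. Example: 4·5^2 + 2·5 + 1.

5 + 1

base 4: 6 = 4 + 2; at 5: 5 + 2 = 7; next = 6
base 5: 6 = 5 + 1; at 6: 6 + 1 = 7; next = 6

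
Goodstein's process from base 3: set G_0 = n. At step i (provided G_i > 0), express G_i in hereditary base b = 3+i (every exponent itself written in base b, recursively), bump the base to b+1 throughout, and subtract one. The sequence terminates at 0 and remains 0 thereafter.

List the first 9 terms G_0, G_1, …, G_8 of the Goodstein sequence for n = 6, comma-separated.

6, 7, 7, 7, 7, 7, 6, 5, 4

step 0: 6 = 2·3; sub 4 for 3: 2·4; = 8; G_1 = 8−1 = 7
step 1: 7 = 4 + 3; sub 5 for 4: 5 + 3; = 8; G_2 = 8−1 = 7
step 2: 7 = 5 + 2; sub 6 for 5: 6 + 2; = 8; G_3 = 8−1 = 7
step 3: 7 = 6 + 1; sub 7 for 6: 7 + 1; = 8; G_4 = 8−1 = 7
step 4: 7 = 7; sub 8 for 7: 8; = 8; G_5 = 8−1 = 7
step 5: 7 = 7; sub 9 for 8: 7; = 7; G_6 = 7−1 = 6
step 6: 6 = 6; sub 10 for 9: 6; = 6; G_7 = 6−1 = 5
step 7: 5 = 5; sub 11 for 10: 5; = 5; G_8 = 5−1 = 4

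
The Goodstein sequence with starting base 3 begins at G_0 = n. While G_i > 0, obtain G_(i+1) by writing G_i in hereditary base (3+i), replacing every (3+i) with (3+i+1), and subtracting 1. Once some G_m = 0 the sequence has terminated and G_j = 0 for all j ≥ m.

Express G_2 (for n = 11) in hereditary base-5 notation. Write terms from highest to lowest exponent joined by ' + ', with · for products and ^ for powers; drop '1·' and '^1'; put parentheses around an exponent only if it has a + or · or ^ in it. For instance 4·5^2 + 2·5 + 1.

5^2

11 —HB3→ 3^2 + 2 —bump→ 4^2 + 2 = 18 —(−1)→ 17
17 —HB4→ 4^2 + 1 —bump→ 5^2 + 1 = 26 —(−1)→ 25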